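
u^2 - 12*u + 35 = (u - 7)*(u - 5)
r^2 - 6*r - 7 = (r - 7)*(r + 1)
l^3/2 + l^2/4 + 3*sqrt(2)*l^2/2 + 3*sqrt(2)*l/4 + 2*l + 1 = (l/2 + sqrt(2))*(l + 1/2)*(l + sqrt(2))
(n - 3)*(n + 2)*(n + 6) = n^3 + 5*n^2 - 12*n - 36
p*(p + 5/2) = p^2 + 5*p/2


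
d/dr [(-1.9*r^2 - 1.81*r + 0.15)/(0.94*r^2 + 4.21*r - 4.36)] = (-6.2976*r^2 + 16.286*r + 7.2601)/(0.8836*r^4 + 7.9148*r^3 + 9.5273*r^2 - 36.7112*r + 19.0096)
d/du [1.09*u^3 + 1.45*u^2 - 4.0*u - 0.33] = 3.27*u^2 + 2.9*u - 4.0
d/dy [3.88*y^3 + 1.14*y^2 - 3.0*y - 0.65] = 11.64*y^2 + 2.28*y - 3.0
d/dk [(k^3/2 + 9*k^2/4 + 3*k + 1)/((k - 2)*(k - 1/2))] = (4*k^4 - 20*k^3 - 57*k^2 + 20*k + 44)/(2*(4*k^4 - 20*k^3 + 33*k^2 - 20*k + 4))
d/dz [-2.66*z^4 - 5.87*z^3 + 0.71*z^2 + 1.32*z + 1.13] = -10.64*z^3 - 17.61*z^2 + 1.42*z + 1.32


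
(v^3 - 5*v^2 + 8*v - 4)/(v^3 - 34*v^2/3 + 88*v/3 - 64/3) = 3*(v^2 - 3*v + 2)/(3*v^2 - 28*v + 32)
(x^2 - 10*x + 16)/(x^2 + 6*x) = (x^2 - 10*x + 16)/(x*(x + 6))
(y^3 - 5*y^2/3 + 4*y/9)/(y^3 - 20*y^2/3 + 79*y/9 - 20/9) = y/(y - 5)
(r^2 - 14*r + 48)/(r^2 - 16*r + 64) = (r - 6)/(r - 8)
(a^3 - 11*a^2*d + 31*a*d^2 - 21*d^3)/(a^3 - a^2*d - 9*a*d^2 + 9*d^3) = (a - 7*d)/(a + 3*d)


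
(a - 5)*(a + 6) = a^2 + a - 30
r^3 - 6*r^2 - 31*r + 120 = (r - 8)*(r - 3)*(r + 5)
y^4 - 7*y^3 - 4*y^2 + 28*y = y*(y - 7)*(y - 2)*(y + 2)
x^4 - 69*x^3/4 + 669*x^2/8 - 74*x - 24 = (x - 8)^2*(x - 3/2)*(x + 1/4)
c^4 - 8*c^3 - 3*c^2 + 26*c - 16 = (c - 8)*(c - 1)^2*(c + 2)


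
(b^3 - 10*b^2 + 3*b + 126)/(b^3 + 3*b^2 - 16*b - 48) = (b^2 - 13*b + 42)/(b^2 - 16)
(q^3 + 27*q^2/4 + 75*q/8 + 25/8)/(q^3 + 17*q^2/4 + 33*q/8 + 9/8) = (4*q^2 + 25*q + 25)/(4*q^2 + 15*q + 9)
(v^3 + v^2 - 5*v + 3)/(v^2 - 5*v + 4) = (v^2 + 2*v - 3)/(v - 4)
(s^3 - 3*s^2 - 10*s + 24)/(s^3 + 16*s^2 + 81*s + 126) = (s^2 - 6*s + 8)/(s^2 + 13*s + 42)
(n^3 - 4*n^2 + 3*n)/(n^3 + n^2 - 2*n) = (n - 3)/(n + 2)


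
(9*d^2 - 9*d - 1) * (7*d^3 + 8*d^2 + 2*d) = 63*d^5 + 9*d^4 - 61*d^3 - 26*d^2 - 2*d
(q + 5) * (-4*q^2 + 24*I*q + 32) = -4*q^3 - 20*q^2 + 24*I*q^2 + 32*q + 120*I*q + 160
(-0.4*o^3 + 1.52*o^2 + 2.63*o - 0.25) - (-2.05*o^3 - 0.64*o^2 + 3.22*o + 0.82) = 1.65*o^3 + 2.16*o^2 - 0.59*o - 1.07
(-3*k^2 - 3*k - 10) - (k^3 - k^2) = -k^3 - 2*k^2 - 3*k - 10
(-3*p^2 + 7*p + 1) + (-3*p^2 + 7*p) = -6*p^2 + 14*p + 1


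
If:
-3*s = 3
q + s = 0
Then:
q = 1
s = -1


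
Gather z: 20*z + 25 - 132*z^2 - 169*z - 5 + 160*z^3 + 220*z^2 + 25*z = 160*z^3 + 88*z^2 - 124*z + 20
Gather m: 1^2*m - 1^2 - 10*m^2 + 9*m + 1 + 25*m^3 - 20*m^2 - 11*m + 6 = 25*m^3 - 30*m^2 - m + 6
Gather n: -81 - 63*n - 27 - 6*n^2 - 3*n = -6*n^2 - 66*n - 108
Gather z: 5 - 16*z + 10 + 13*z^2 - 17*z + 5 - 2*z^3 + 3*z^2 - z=-2*z^3 + 16*z^2 - 34*z + 20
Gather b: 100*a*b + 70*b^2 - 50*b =70*b^2 + b*(100*a - 50)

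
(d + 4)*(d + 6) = d^2 + 10*d + 24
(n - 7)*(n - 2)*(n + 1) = n^3 - 8*n^2 + 5*n + 14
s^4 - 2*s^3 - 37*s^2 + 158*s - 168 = (s - 4)*(s - 3)*(s - 2)*(s + 7)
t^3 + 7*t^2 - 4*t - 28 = (t - 2)*(t + 2)*(t + 7)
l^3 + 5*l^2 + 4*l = l*(l + 1)*(l + 4)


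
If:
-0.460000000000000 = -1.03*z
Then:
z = 0.45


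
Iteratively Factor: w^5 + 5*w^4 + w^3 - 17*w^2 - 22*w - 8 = (w + 4)*(w^4 + w^3 - 3*w^2 - 5*w - 2) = (w - 2)*(w + 4)*(w^3 + 3*w^2 + 3*w + 1) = (w - 2)*(w + 1)*(w + 4)*(w^2 + 2*w + 1) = (w - 2)*(w + 1)^2*(w + 4)*(w + 1)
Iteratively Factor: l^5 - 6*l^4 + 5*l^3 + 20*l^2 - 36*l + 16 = (l - 4)*(l^4 - 2*l^3 - 3*l^2 + 8*l - 4) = (l - 4)*(l - 1)*(l^3 - l^2 - 4*l + 4) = (l - 4)*(l - 1)*(l + 2)*(l^2 - 3*l + 2) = (l - 4)*(l - 1)^2*(l + 2)*(l - 2)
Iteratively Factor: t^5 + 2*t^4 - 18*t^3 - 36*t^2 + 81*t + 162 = (t - 3)*(t^4 + 5*t^3 - 3*t^2 - 45*t - 54) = (t - 3)*(t + 2)*(t^3 + 3*t^2 - 9*t - 27) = (t - 3)^2*(t + 2)*(t^2 + 6*t + 9) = (t - 3)^2*(t + 2)*(t + 3)*(t + 3)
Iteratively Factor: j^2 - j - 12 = (j + 3)*(j - 4)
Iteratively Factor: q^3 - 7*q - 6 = (q + 2)*(q^2 - 2*q - 3) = (q + 1)*(q + 2)*(q - 3)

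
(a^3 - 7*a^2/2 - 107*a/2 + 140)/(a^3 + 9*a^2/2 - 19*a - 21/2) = (2*a^2 - 21*a + 40)/(2*a^2 - 5*a - 3)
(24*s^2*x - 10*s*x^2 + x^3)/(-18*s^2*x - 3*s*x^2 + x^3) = (-4*s + x)/(3*s + x)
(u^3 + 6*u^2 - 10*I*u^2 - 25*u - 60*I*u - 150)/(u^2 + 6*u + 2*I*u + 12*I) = (u^2 - 10*I*u - 25)/(u + 2*I)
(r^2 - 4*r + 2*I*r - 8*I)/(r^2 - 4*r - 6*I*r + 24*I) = (r + 2*I)/(r - 6*I)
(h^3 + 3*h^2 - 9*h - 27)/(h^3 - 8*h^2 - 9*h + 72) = (h + 3)/(h - 8)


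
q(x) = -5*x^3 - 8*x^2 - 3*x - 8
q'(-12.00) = -1971.00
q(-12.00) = 7516.00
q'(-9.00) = -1074.00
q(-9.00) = 3016.00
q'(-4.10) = -189.55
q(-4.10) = 214.42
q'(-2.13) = -36.97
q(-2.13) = 10.41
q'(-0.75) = 0.56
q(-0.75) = -8.14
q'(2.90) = -175.55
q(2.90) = -205.92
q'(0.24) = -7.70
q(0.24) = -9.25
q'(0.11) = -4.94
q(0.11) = -8.43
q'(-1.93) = -27.99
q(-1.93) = 3.94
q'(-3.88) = -166.74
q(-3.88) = 175.26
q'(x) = -15*x^2 - 16*x - 3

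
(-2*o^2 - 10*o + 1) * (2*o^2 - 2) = -4*o^4 - 20*o^3 + 6*o^2 + 20*o - 2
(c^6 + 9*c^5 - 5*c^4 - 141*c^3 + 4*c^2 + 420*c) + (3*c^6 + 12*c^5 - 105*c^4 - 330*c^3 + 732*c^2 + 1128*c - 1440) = 4*c^6 + 21*c^5 - 110*c^4 - 471*c^3 + 736*c^2 + 1548*c - 1440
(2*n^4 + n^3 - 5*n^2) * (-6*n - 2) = -12*n^5 - 10*n^4 + 28*n^3 + 10*n^2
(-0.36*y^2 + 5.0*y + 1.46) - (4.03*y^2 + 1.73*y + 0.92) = -4.39*y^2 + 3.27*y + 0.54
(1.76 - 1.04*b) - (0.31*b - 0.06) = 1.82 - 1.35*b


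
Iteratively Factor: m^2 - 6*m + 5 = (m - 1)*(m - 5)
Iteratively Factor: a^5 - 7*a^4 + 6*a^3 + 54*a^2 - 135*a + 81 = (a - 1)*(a^4 - 6*a^3 + 54*a - 81) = (a - 1)*(a + 3)*(a^3 - 9*a^2 + 27*a - 27) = (a - 3)*(a - 1)*(a + 3)*(a^2 - 6*a + 9) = (a - 3)^2*(a - 1)*(a + 3)*(a - 3)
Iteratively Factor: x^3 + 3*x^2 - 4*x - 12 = (x + 2)*(x^2 + x - 6) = (x - 2)*(x + 2)*(x + 3)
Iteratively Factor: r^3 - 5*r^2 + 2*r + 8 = (r - 2)*(r^2 - 3*r - 4) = (r - 4)*(r - 2)*(r + 1)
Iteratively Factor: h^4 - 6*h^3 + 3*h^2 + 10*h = (h + 1)*(h^3 - 7*h^2 + 10*h) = h*(h + 1)*(h^2 - 7*h + 10) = h*(h - 5)*(h + 1)*(h - 2)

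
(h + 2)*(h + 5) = h^2 + 7*h + 10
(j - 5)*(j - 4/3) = j^2 - 19*j/3 + 20/3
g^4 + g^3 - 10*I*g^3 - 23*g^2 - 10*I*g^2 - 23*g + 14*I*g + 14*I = (g - 7*I)*(g - 2*I)*(-I*g - I)*(I*g + 1)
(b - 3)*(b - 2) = b^2 - 5*b + 6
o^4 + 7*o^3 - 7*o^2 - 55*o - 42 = (o - 3)*(o + 1)*(o + 2)*(o + 7)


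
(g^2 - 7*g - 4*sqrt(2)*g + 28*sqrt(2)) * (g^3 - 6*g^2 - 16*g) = g^5 - 13*g^4 - 4*sqrt(2)*g^4 + 26*g^3 + 52*sqrt(2)*g^3 - 104*sqrt(2)*g^2 + 112*g^2 - 448*sqrt(2)*g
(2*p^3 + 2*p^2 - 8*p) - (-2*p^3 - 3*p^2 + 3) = 4*p^3 + 5*p^2 - 8*p - 3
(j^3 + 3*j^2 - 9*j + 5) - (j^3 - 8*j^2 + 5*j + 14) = 11*j^2 - 14*j - 9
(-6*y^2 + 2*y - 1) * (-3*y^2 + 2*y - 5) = 18*y^4 - 18*y^3 + 37*y^2 - 12*y + 5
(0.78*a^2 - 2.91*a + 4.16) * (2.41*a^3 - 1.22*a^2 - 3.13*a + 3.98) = 1.8798*a^5 - 7.9647*a^4 + 11.1344*a^3 + 7.1375*a^2 - 24.6026*a + 16.5568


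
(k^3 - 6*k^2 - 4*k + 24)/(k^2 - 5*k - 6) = (k^2 - 4)/(k + 1)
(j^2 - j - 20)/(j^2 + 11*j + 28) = (j - 5)/(j + 7)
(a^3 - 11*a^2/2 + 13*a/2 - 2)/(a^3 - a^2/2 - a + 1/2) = (a - 4)/(a + 1)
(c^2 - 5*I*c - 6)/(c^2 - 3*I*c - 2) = (c - 3*I)/(c - I)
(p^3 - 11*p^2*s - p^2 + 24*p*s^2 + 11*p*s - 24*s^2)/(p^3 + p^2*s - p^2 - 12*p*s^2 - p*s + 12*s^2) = (p - 8*s)/(p + 4*s)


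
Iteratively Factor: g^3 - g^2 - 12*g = (g)*(g^2 - g - 12) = g*(g - 4)*(g + 3)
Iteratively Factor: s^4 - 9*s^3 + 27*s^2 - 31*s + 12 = (s - 4)*(s^3 - 5*s^2 + 7*s - 3) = (s - 4)*(s - 1)*(s^2 - 4*s + 3) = (s - 4)*(s - 3)*(s - 1)*(s - 1)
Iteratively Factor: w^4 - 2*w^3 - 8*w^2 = (w + 2)*(w^3 - 4*w^2) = w*(w + 2)*(w^2 - 4*w) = w*(w - 4)*(w + 2)*(w)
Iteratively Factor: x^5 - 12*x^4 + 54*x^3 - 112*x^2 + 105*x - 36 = (x - 3)*(x^4 - 9*x^3 + 27*x^2 - 31*x + 12) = (x - 3)*(x - 1)*(x^3 - 8*x^2 + 19*x - 12) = (x - 3)*(x - 1)^2*(x^2 - 7*x + 12) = (x - 3)^2*(x - 1)^2*(x - 4)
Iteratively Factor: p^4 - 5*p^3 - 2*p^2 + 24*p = (p - 3)*(p^3 - 2*p^2 - 8*p) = (p - 3)*(p + 2)*(p^2 - 4*p) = p*(p - 3)*(p + 2)*(p - 4)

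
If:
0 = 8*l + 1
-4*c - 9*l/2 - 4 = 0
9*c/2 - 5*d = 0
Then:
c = -55/64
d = -99/128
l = -1/8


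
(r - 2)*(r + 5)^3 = r^4 + 13*r^3 + 45*r^2 - 25*r - 250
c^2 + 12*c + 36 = (c + 6)^2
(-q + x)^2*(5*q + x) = 5*q^3 - 9*q^2*x + 3*q*x^2 + x^3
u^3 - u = u*(u - 1)*(u + 1)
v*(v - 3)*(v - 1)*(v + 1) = v^4 - 3*v^3 - v^2 + 3*v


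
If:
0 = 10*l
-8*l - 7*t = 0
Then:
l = 0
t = 0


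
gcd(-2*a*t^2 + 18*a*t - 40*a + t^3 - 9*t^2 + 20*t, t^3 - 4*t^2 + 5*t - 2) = 1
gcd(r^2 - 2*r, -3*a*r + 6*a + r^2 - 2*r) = r - 2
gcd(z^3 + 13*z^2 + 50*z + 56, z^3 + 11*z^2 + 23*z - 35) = z + 7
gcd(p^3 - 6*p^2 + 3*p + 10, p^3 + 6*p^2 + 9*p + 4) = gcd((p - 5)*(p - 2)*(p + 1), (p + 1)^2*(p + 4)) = p + 1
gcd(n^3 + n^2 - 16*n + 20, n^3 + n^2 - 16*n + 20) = n^3 + n^2 - 16*n + 20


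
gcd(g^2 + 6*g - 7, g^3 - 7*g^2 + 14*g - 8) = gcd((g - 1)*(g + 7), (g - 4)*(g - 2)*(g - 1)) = g - 1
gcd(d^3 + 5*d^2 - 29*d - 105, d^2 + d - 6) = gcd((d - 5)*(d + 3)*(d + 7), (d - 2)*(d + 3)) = d + 3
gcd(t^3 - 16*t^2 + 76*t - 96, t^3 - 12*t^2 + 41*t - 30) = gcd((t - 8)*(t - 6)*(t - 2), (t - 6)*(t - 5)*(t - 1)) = t - 6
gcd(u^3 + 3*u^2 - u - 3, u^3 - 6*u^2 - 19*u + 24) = u^2 + 2*u - 3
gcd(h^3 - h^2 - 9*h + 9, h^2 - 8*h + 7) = h - 1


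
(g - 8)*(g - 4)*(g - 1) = g^3 - 13*g^2 + 44*g - 32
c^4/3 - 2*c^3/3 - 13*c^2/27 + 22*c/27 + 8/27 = (c/3 + 1/3)*(c - 2)*(c - 4/3)*(c + 1/3)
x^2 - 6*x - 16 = (x - 8)*(x + 2)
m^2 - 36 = (m - 6)*(m + 6)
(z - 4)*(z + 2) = z^2 - 2*z - 8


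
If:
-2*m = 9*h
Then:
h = -2*m/9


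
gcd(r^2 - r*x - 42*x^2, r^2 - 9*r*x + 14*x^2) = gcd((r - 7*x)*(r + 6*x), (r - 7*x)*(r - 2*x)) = -r + 7*x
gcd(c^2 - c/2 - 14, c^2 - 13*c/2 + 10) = c - 4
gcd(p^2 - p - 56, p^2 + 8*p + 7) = p + 7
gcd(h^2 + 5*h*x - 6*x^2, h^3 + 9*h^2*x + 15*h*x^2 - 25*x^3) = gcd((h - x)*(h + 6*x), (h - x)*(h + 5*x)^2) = -h + x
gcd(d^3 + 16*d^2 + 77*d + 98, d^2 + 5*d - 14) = d + 7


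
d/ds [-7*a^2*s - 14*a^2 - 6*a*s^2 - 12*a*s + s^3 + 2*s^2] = -7*a^2 - 12*a*s - 12*a + 3*s^2 + 4*s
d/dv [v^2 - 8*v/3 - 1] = 2*v - 8/3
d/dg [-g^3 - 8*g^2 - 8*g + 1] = -3*g^2 - 16*g - 8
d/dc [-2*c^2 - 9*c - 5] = -4*c - 9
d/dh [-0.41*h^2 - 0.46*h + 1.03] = -0.82*h - 0.46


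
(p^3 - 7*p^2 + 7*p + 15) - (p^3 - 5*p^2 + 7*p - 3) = 18 - 2*p^2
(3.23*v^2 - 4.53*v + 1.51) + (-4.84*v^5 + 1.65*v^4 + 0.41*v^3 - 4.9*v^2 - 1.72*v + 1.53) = -4.84*v^5 + 1.65*v^4 + 0.41*v^3 - 1.67*v^2 - 6.25*v + 3.04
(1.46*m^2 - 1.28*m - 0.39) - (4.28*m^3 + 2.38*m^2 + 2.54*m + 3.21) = -4.28*m^3 - 0.92*m^2 - 3.82*m - 3.6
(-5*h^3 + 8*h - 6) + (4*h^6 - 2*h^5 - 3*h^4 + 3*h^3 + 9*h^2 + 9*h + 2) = 4*h^6 - 2*h^5 - 3*h^4 - 2*h^3 + 9*h^2 + 17*h - 4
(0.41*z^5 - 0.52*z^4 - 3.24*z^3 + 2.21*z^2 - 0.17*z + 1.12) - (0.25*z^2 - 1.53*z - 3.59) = 0.41*z^5 - 0.52*z^4 - 3.24*z^3 + 1.96*z^2 + 1.36*z + 4.71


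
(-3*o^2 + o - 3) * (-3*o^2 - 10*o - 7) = 9*o^4 + 27*o^3 + 20*o^2 + 23*o + 21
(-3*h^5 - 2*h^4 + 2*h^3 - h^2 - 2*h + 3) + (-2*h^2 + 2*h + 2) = -3*h^5 - 2*h^4 + 2*h^3 - 3*h^2 + 5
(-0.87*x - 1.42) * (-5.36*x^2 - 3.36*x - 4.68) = 4.6632*x^3 + 10.5344*x^2 + 8.8428*x + 6.6456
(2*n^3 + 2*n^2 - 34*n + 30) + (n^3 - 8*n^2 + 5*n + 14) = 3*n^3 - 6*n^2 - 29*n + 44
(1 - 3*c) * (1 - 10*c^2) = 30*c^3 - 10*c^2 - 3*c + 1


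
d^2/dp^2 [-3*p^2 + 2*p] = -6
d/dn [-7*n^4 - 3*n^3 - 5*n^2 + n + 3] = -28*n^3 - 9*n^2 - 10*n + 1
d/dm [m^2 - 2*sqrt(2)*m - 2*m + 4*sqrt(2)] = 2*m - 2*sqrt(2) - 2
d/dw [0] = 0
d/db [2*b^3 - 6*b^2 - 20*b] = 6*b^2 - 12*b - 20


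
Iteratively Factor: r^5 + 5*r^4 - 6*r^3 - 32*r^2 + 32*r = (r - 2)*(r^4 + 7*r^3 + 8*r^2 - 16*r) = (r - 2)*(r + 4)*(r^3 + 3*r^2 - 4*r) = r*(r - 2)*(r + 4)*(r^2 + 3*r - 4) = r*(r - 2)*(r + 4)^2*(r - 1)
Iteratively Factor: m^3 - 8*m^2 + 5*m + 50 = (m + 2)*(m^2 - 10*m + 25) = (m - 5)*(m + 2)*(m - 5)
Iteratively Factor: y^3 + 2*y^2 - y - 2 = (y + 2)*(y^2 - 1) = (y + 1)*(y + 2)*(y - 1)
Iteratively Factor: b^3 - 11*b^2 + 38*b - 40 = (b - 4)*(b^2 - 7*b + 10) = (b - 5)*(b - 4)*(b - 2)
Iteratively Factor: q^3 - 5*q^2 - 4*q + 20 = (q + 2)*(q^2 - 7*q + 10) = (q - 5)*(q + 2)*(q - 2)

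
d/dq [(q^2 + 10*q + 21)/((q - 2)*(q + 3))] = -9/(q^2 - 4*q + 4)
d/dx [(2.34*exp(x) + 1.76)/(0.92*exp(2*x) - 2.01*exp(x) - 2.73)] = (-(1.84*exp(x) - 2.01)*(2.34*exp(x) + 1.76) + 2.1528*exp(2*x) - 4.7034*exp(x) - 6.3882)*exp(x)/(-0.92*exp(2*x) + 2.01*exp(x) + 2.73)^2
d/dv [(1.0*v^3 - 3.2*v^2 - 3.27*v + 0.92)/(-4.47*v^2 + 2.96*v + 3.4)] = (-4.47*v^4 + 5.92*v^3 - 13.8889*v^2 - 13.5352*v - 13.8412)/(19.9809*v^4 - 26.4624*v^3 - 21.6344*v^2 + 20.128*v + 11.56)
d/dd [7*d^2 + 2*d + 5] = 14*d + 2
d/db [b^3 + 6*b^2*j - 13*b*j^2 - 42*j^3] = 3*b^2 + 12*b*j - 13*j^2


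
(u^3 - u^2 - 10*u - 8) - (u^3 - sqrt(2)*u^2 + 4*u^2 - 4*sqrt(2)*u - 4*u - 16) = -5*u^2 + sqrt(2)*u^2 - 6*u + 4*sqrt(2)*u + 8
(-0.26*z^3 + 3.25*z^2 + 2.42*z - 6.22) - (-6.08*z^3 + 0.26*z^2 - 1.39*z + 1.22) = 5.82*z^3 + 2.99*z^2 + 3.81*z - 7.44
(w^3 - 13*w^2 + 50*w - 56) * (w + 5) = w^4 - 8*w^3 - 15*w^2 + 194*w - 280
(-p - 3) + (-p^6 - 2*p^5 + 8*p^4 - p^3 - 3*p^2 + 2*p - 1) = -p^6 - 2*p^5 + 8*p^4 - p^3 - 3*p^2 + p - 4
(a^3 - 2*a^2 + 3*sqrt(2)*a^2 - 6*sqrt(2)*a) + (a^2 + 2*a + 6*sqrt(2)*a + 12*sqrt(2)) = a^3 - a^2 + 3*sqrt(2)*a^2 + 2*a + 12*sqrt(2)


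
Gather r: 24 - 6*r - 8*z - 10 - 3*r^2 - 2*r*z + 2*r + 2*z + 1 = -3*r^2 + r*(-2*z - 4) - 6*z + 15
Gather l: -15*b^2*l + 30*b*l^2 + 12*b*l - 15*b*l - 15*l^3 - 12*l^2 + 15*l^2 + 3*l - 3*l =-15*l^3 + l^2*(30*b + 3) + l*(-15*b^2 - 3*b)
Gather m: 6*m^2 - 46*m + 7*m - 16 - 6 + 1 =6*m^2 - 39*m - 21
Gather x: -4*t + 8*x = -4*t + 8*x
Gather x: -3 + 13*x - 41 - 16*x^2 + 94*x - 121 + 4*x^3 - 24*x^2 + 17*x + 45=4*x^3 - 40*x^2 + 124*x - 120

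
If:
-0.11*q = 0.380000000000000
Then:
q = -3.45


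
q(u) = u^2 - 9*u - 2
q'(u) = 2*u - 9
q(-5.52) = 78.15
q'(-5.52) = -20.04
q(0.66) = -7.50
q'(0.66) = -7.68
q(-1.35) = 11.97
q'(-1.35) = -11.70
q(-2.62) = 28.44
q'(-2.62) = -14.24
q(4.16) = -22.13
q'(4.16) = -0.68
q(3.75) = -21.69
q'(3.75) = -1.50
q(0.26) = -4.27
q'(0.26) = -8.48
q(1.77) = -14.80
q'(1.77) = -5.46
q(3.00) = -20.00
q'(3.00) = -3.00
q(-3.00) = 34.00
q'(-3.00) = -15.00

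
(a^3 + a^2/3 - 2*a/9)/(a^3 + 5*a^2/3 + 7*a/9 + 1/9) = a*(9*a^2 + 3*a - 2)/(9*a^3 + 15*a^2 + 7*a + 1)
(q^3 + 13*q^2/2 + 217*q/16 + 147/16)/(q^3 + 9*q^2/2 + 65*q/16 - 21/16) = (4*q + 7)/(4*q - 1)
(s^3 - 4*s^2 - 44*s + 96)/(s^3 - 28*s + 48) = (s - 8)/(s - 4)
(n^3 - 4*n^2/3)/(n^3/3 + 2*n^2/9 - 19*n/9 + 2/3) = n^2*(9*n - 12)/(3*n^3 + 2*n^2 - 19*n + 6)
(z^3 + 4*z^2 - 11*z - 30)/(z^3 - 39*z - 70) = (z - 3)/(z - 7)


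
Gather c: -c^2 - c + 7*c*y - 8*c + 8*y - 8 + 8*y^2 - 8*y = -c^2 + c*(7*y - 9) + 8*y^2 - 8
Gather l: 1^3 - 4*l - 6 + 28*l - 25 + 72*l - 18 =96*l - 48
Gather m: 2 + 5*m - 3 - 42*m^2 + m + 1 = -42*m^2 + 6*m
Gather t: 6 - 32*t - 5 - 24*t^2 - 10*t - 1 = -24*t^2 - 42*t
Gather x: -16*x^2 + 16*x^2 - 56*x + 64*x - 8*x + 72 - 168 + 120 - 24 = 0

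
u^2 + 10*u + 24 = (u + 4)*(u + 6)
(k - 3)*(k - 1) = k^2 - 4*k + 3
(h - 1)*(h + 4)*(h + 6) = h^3 + 9*h^2 + 14*h - 24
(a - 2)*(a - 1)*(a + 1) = a^3 - 2*a^2 - a + 2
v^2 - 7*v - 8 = (v - 8)*(v + 1)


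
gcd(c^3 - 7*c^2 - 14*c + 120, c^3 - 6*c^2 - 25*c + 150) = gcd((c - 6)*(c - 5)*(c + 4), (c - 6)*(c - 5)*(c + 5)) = c^2 - 11*c + 30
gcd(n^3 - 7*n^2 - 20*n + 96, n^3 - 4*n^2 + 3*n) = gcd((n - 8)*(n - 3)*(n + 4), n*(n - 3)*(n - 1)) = n - 3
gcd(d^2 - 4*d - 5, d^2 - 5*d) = d - 5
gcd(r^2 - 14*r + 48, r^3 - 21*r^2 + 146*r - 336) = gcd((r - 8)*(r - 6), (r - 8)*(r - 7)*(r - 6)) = r^2 - 14*r + 48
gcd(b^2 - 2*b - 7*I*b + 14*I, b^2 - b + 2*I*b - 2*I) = 1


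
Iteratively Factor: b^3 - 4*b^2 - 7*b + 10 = (b + 2)*(b^2 - 6*b + 5) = (b - 5)*(b + 2)*(b - 1)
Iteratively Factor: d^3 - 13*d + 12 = (d - 3)*(d^2 + 3*d - 4) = (d - 3)*(d + 4)*(d - 1)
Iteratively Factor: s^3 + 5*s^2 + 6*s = (s + 2)*(s^2 + 3*s) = s*(s + 2)*(s + 3)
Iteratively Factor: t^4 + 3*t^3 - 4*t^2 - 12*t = (t)*(t^3 + 3*t^2 - 4*t - 12) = t*(t + 2)*(t^2 + t - 6) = t*(t - 2)*(t + 2)*(t + 3)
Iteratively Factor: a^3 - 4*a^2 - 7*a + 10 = (a + 2)*(a^2 - 6*a + 5) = (a - 5)*(a + 2)*(a - 1)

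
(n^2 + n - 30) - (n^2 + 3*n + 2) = -2*n - 32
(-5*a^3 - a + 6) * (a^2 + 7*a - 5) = -5*a^5 - 35*a^4 + 24*a^3 - a^2 + 47*a - 30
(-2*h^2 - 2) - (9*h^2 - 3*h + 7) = -11*h^2 + 3*h - 9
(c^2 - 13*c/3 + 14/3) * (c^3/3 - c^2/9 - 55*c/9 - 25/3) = c^5/3 - 14*c^4/9 - 110*c^3/27 + 476*c^2/27 + 205*c/27 - 350/9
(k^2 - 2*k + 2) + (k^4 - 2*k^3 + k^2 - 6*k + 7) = k^4 - 2*k^3 + 2*k^2 - 8*k + 9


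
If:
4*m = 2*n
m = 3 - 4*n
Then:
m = 1/3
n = 2/3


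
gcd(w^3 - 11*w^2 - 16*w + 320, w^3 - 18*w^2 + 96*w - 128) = w^2 - 16*w + 64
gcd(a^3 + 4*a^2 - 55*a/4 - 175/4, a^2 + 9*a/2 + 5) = a + 5/2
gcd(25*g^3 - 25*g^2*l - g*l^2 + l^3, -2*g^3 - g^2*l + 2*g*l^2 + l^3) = g - l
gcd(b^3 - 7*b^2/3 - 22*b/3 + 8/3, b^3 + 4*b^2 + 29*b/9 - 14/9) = b^2 + 5*b/3 - 2/3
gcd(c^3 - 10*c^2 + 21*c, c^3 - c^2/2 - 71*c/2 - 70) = c - 7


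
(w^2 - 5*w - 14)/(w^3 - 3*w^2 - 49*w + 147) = (w + 2)/(w^2 + 4*w - 21)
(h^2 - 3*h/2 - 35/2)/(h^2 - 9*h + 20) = (h + 7/2)/(h - 4)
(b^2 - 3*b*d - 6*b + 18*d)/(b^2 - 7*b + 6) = (b - 3*d)/(b - 1)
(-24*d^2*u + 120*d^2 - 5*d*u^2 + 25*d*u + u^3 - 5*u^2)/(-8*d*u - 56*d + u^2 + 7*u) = (3*d*u - 15*d + u^2 - 5*u)/(u + 7)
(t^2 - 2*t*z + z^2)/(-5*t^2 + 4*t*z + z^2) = (-t + z)/(5*t + z)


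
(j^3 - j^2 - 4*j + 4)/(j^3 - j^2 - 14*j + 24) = (j^2 + j - 2)/(j^2 + j - 12)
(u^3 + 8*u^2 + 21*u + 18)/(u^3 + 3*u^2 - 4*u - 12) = (u + 3)/(u - 2)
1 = 1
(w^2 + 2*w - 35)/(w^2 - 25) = (w + 7)/(w + 5)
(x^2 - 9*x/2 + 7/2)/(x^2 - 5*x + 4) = (x - 7/2)/(x - 4)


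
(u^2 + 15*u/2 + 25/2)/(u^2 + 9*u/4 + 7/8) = 4*(2*u^2 + 15*u + 25)/(8*u^2 + 18*u + 7)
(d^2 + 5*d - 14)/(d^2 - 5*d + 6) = (d + 7)/(d - 3)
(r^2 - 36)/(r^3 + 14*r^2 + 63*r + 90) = (r - 6)/(r^2 + 8*r + 15)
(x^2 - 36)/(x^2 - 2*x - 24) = (x + 6)/(x + 4)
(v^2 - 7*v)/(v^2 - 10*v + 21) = v/(v - 3)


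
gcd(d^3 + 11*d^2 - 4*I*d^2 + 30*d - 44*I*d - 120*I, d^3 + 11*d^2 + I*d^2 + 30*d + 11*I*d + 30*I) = d^2 + 11*d + 30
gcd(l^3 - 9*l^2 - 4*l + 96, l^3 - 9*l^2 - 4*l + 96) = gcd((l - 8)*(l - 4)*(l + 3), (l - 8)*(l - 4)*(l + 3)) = l^3 - 9*l^2 - 4*l + 96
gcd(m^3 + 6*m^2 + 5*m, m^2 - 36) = 1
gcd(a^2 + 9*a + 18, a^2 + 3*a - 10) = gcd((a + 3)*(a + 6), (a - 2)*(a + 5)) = 1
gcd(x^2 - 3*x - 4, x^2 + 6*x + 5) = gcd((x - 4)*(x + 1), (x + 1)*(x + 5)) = x + 1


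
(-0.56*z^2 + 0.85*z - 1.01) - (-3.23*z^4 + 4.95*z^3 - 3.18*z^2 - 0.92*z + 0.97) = 3.23*z^4 - 4.95*z^3 + 2.62*z^2 + 1.77*z - 1.98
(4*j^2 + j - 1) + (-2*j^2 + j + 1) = 2*j^2 + 2*j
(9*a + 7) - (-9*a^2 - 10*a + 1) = 9*a^2 + 19*a + 6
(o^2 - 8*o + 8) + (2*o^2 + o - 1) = 3*o^2 - 7*o + 7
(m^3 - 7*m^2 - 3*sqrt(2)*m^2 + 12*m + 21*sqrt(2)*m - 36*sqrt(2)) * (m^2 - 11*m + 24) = m^5 - 18*m^4 - 3*sqrt(2)*m^4 + 54*sqrt(2)*m^3 + 113*m^3 - 339*sqrt(2)*m^2 - 300*m^2 + 288*m + 900*sqrt(2)*m - 864*sqrt(2)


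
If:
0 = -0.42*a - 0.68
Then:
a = -1.62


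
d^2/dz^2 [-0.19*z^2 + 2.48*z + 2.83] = -0.380000000000000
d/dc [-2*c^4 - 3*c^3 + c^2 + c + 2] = -8*c^3 - 9*c^2 + 2*c + 1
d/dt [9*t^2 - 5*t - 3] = 18*t - 5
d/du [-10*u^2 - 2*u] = -20*u - 2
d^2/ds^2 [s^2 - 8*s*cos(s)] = 8*s*cos(s) + 16*sin(s) + 2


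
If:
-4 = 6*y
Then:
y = -2/3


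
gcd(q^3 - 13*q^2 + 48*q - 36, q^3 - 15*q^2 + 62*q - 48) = q^2 - 7*q + 6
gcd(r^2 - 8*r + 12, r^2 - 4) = r - 2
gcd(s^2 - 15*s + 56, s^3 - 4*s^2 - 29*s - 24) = s - 8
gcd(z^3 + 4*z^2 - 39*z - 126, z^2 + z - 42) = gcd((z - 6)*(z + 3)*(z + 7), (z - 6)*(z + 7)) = z^2 + z - 42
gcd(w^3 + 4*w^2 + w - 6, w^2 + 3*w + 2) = w + 2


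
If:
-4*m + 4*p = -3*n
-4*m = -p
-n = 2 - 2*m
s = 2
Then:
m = 1/3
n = -4/3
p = 4/3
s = 2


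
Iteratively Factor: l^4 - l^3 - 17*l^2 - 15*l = (l - 5)*(l^3 + 4*l^2 + 3*l) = l*(l - 5)*(l^2 + 4*l + 3) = l*(l - 5)*(l + 3)*(l + 1)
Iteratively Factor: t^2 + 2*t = (t + 2)*(t)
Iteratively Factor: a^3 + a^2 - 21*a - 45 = (a - 5)*(a^2 + 6*a + 9) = (a - 5)*(a + 3)*(a + 3)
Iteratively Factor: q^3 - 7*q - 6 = (q + 1)*(q^2 - q - 6) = (q + 1)*(q + 2)*(q - 3)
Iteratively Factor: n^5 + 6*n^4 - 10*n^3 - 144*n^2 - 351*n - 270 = (n + 3)*(n^4 + 3*n^3 - 19*n^2 - 87*n - 90) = (n - 5)*(n + 3)*(n^3 + 8*n^2 + 21*n + 18) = (n - 5)*(n + 2)*(n + 3)*(n^2 + 6*n + 9) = (n - 5)*(n + 2)*(n + 3)^2*(n + 3)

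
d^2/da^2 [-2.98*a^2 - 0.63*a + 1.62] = -5.96000000000000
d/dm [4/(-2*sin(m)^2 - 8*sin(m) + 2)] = 4*(sin(m) + 2)*cos(m)/(4*sin(m) - cos(m)^2)^2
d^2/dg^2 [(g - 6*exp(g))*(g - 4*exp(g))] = -10*g*exp(g) + 96*exp(2*g) - 20*exp(g) + 2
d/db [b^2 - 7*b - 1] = 2*b - 7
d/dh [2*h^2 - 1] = 4*h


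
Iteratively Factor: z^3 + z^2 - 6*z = (z - 2)*(z^2 + 3*z) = z*(z - 2)*(z + 3)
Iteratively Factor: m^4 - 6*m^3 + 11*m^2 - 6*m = (m - 1)*(m^3 - 5*m^2 + 6*m) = (m - 3)*(m - 1)*(m^2 - 2*m) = (m - 3)*(m - 2)*(m - 1)*(m)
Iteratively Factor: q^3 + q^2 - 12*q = (q + 4)*(q^2 - 3*q) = q*(q + 4)*(q - 3)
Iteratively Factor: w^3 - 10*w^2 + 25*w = (w - 5)*(w^2 - 5*w) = (w - 5)^2*(w)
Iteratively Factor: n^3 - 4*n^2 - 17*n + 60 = (n + 4)*(n^2 - 8*n + 15) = (n - 5)*(n + 4)*(n - 3)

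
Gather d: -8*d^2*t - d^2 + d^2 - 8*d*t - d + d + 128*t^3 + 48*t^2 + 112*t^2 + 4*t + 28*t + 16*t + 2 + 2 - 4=-8*d^2*t - 8*d*t + 128*t^3 + 160*t^2 + 48*t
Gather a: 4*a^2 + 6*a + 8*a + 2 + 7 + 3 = 4*a^2 + 14*a + 12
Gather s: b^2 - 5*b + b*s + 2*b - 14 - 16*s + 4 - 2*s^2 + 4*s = b^2 - 3*b - 2*s^2 + s*(b - 12) - 10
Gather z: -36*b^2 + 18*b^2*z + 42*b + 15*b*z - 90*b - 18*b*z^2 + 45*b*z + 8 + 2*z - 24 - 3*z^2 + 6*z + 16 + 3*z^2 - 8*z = -36*b^2 - 18*b*z^2 - 48*b + z*(18*b^2 + 60*b)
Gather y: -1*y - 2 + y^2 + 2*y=y^2 + y - 2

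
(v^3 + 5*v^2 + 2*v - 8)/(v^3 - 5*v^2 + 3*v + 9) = (v^3 + 5*v^2 + 2*v - 8)/(v^3 - 5*v^2 + 3*v + 9)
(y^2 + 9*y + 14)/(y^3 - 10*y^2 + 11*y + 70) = (y + 7)/(y^2 - 12*y + 35)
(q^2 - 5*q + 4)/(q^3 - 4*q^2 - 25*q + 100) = (q - 1)/(q^2 - 25)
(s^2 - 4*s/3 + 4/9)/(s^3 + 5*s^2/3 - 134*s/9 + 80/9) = (3*s - 2)/(3*s^2 + 7*s - 40)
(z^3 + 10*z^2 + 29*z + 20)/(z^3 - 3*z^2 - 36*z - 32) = (z + 5)/(z - 8)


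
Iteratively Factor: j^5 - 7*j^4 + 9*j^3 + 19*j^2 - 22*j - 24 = (j - 4)*(j^4 - 3*j^3 - 3*j^2 + 7*j + 6) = (j - 4)*(j + 1)*(j^3 - 4*j^2 + j + 6) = (j - 4)*(j - 2)*(j + 1)*(j^2 - 2*j - 3) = (j - 4)*(j - 3)*(j - 2)*(j + 1)*(j + 1)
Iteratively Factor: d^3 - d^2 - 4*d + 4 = (d - 1)*(d^2 - 4) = (d - 2)*(d - 1)*(d + 2)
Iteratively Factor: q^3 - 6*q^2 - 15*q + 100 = (q - 5)*(q^2 - q - 20) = (q - 5)*(q + 4)*(q - 5)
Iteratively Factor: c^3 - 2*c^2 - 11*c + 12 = (c + 3)*(c^2 - 5*c + 4) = (c - 4)*(c + 3)*(c - 1)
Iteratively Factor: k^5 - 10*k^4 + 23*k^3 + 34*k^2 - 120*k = (k - 3)*(k^4 - 7*k^3 + 2*k^2 + 40*k) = (k - 5)*(k - 3)*(k^3 - 2*k^2 - 8*k) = (k - 5)*(k - 3)*(k + 2)*(k^2 - 4*k) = k*(k - 5)*(k - 3)*(k + 2)*(k - 4)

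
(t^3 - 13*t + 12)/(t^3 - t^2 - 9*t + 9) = (t + 4)/(t + 3)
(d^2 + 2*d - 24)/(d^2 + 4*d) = (d^2 + 2*d - 24)/(d*(d + 4))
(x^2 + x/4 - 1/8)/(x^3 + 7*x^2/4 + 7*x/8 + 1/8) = (4*x - 1)/(4*x^2 + 5*x + 1)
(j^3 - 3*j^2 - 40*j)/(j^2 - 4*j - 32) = j*(j + 5)/(j + 4)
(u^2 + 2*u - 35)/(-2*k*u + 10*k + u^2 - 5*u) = (u + 7)/(-2*k + u)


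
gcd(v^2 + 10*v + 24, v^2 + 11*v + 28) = v + 4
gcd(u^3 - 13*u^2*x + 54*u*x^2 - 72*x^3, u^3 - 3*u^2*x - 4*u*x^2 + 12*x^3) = -u + 3*x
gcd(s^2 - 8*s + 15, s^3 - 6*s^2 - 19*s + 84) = s - 3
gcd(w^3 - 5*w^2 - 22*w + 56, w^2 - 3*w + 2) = w - 2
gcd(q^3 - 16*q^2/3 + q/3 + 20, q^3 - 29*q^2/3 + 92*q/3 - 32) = q^2 - 7*q + 12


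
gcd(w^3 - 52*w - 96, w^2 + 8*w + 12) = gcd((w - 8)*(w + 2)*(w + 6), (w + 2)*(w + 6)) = w^2 + 8*w + 12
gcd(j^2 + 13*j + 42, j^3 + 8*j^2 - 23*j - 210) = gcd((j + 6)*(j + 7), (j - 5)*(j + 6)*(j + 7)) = j^2 + 13*j + 42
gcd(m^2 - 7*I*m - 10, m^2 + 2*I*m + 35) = m - 5*I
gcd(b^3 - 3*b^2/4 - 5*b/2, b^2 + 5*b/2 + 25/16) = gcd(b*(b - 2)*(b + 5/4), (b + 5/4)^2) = b + 5/4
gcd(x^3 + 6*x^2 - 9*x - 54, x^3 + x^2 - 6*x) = x + 3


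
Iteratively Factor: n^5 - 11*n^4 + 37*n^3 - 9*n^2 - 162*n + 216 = (n + 2)*(n^4 - 13*n^3 + 63*n^2 - 135*n + 108) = (n - 3)*(n + 2)*(n^3 - 10*n^2 + 33*n - 36) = (n - 4)*(n - 3)*(n + 2)*(n^2 - 6*n + 9) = (n - 4)*(n - 3)^2*(n + 2)*(n - 3)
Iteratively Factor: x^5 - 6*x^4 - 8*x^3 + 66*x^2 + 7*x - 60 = (x + 3)*(x^4 - 9*x^3 + 19*x^2 + 9*x - 20) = (x + 1)*(x + 3)*(x^3 - 10*x^2 + 29*x - 20) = (x - 5)*(x + 1)*(x + 3)*(x^2 - 5*x + 4) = (x - 5)*(x - 4)*(x + 1)*(x + 3)*(x - 1)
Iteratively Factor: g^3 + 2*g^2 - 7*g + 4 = (g - 1)*(g^2 + 3*g - 4) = (g - 1)^2*(g + 4)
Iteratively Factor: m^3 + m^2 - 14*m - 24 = (m + 3)*(m^2 - 2*m - 8) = (m + 2)*(m + 3)*(m - 4)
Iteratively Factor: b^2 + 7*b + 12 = (b + 4)*(b + 3)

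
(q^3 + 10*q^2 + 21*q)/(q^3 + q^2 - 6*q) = (q + 7)/(q - 2)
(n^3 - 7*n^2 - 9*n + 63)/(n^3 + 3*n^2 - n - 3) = (n^2 - 10*n + 21)/(n^2 - 1)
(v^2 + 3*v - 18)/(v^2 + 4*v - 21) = (v + 6)/(v + 7)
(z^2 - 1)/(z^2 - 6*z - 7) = (z - 1)/(z - 7)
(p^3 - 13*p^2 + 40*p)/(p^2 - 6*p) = (p^2 - 13*p + 40)/(p - 6)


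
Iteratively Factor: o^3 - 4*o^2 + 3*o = (o - 3)*(o^2 - o) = (o - 3)*(o - 1)*(o)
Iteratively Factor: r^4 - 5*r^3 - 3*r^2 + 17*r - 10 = (r + 2)*(r^3 - 7*r^2 + 11*r - 5) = (r - 5)*(r + 2)*(r^2 - 2*r + 1) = (r - 5)*(r - 1)*(r + 2)*(r - 1)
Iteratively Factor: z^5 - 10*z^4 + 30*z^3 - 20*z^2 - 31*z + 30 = (z - 5)*(z^4 - 5*z^3 + 5*z^2 + 5*z - 6) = (z - 5)*(z + 1)*(z^3 - 6*z^2 + 11*z - 6) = (z - 5)*(z - 3)*(z + 1)*(z^2 - 3*z + 2) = (z - 5)*(z - 3)*(z - 2)*(z + 1)*(z - 1)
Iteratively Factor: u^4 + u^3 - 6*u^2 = (u)*(u^3 + u^2 - 6*u) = u*(u + 3)*(u^2 - 2*u) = u^2*(u + 3)*(u - 2)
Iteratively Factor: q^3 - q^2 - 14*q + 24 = (q - 2)*(q^2 + q - 12) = (q - 2)*(q + 4)*(q - 3)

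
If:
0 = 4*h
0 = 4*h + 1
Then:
No Solution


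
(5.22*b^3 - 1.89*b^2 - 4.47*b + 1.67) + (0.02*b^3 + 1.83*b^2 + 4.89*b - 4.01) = 5.24*b^3 - 0.0599999999999998*b^2 + 0.42*b - 2.34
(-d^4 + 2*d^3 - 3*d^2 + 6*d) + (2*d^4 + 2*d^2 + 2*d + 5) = d^4 + 2*d^3 - d^2 + 8*d + 5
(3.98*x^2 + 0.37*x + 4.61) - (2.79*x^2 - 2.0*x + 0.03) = 1.19*x^2 + 2.37*x + 4.58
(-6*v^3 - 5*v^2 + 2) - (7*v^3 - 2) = -13*v^3 - 5*v^2 + 4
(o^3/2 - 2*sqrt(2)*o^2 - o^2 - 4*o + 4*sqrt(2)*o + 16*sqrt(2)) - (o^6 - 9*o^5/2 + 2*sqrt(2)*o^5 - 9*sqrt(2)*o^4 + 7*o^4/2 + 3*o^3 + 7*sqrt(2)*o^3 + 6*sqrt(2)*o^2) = -o^6 - 2*sqrt(2)*o^5 + 9*o^5/2 - 7*o^4/2 + 9*sqrt(2)*o^4 - 7*sqrt(2)*o^3 - 5*o^3/2 - 8*sqrt(2)*o^2 - o^2 - 4*o + 4*sqrt(2)*o + 16*sqrt(2)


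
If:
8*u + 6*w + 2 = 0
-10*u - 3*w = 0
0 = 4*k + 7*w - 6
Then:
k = 89/36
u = 1/6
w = -5/9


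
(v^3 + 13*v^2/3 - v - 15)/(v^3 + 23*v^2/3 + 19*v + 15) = (3*v - 5)/(3*v + 5)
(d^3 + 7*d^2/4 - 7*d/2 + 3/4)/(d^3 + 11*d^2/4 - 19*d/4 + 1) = (d + 3)/(d + 4)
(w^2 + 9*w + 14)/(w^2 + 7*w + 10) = (w + 7)/(w + 5)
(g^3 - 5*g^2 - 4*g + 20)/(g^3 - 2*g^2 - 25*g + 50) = (g + 2)/(g + 5)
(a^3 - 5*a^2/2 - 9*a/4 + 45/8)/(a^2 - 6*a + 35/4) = (4*a^2 - 9)/(2*(2*a - 7))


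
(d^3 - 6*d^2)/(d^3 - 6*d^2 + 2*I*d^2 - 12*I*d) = d/(d + 2*I)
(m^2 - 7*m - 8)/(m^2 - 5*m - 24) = (m + 1)/(m + 3)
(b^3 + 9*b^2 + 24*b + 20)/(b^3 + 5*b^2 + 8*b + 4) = (b + 5)/(b + 1)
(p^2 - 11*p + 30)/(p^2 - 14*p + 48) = (p - 5)/(p - 8)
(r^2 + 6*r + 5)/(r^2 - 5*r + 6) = (r^2 + 6*r + 5)/(r^2 - 5*r + 6)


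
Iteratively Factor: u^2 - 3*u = (u - 3)*(u)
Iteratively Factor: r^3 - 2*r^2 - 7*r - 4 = (r + 1)*(r^2 - 3*r - 4) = (r + 1)^2*(r - 4)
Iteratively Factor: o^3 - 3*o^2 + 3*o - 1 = (o - 1)*(o^2 - 2*o + 1) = (o - 1)^2*(o - 1)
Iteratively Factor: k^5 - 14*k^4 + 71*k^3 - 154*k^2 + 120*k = (k - 3)*(k^4 - 11*k^3 + 38*k^2 - 40*k) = (k - 5)*(k - 3)*(k^3 - 6*k^2 + 8*k) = k*(k - 5)*(k - 3)*(k^2 - 6*k + 8) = k*(k - 5)*(k - 3)*(k - 2)*(k - 4)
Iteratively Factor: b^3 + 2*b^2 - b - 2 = (b + 1)*(b^2 + b - 2) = (b + 1)*(b + 2)*(b - 1)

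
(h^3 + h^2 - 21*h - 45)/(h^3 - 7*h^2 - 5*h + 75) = (h + 3)/(h - 5)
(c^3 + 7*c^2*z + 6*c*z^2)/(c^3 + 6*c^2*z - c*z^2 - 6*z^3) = c/(c - z)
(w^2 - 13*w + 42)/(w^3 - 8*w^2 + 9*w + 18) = (w - 7)/(w^2 - 2*w - 3)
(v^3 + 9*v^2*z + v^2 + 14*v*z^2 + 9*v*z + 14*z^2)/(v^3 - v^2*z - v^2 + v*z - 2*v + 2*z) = (-v^2 - 9*v*z - 14*z^2)/(-v^2 + v*z + 2*v - 2*z)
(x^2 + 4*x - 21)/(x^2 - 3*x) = (x + 7)/x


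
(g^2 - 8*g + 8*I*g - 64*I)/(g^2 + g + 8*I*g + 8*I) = (g - 8)/(g + 1)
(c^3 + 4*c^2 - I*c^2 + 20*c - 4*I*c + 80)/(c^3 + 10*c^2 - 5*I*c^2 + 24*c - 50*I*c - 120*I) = (c + 4*I)/(c + 6)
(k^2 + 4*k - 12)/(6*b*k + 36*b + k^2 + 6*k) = (k - 2)/(6*b + k)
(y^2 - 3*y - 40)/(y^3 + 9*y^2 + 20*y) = (y - 8)/(y*(y + 4))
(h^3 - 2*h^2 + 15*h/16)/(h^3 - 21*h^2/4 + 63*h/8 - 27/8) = h*(4*h - 5)/(2*(2*h^2 - 9*h + 9))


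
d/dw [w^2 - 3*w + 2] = 2*w - 3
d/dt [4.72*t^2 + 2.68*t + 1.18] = 9.44*t + 2.68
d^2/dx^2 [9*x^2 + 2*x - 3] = 18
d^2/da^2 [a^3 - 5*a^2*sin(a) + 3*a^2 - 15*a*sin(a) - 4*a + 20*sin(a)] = 5*a^2*sin(a) + 15*a*sin(a) - 20*a*cos(a) + 6*a - 30*sqrt(2)*sin(a + pi/4) + 6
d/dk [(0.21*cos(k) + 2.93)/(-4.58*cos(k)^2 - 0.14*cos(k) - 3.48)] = (-0.9618*cos(k)^2 - 26.8388*cos(k) + 0.3206)*sin(k)/(20.9764*cos(k)^4 + 1.2824*cos(k)^3 + 31.8964*cos(k)^2 + 0.9744*cos(k) + 12.1104)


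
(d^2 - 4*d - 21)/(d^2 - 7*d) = (d + 3)/d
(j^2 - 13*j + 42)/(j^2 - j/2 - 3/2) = 2*(-j^2 + 13*j - 42)/(-2*j^2 + j + 3)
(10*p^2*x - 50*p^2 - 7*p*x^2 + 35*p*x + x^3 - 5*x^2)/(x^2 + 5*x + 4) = (10*p^2*x - 50*p^2 - 7*p*x^2 + 35*p*x + x^3 - 5*x^2)/(x^2 + 5*x + 4)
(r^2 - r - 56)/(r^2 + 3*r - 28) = (r - 8)/(r - 4)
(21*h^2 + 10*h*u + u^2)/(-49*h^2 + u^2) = (3*h + u)/(-7*h + u)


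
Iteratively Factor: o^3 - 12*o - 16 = (o + 2)*(o^2 - 2*o - 8) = (o - 4)*(o + 2)*(o + 2)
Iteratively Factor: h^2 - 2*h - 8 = (h - 4)*(h + 2)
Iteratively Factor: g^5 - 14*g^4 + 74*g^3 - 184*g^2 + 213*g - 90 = (g - 1)*(g^4 - 13*g^3 + 61*g^2 - 123*g + 90) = (g - 3)*(g - 1)*(g^3 - 10*g^2 + 31*g - 30) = (g - 3)*(g - 2)*(g - 1)*(g^2 - 8*g + 15) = (g - 5)*(g - 3)*(g - 2)*(g - 1)*(g - 3)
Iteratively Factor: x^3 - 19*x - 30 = (x + 2)*(x^2 - 2*x - 15) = (x - 5)*(x + 2)*(x + 3)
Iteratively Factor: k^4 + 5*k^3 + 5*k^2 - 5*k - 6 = (k + 1)*(k^3 + 4*k^2 + k - 6) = (k + 1)*(k + 3)*(k^2 + k - 2) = (k + 1)*(k + 2)*(k + 3)*(k - 1)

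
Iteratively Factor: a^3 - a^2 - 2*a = (a)*(a^2 - a - 2) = a*(a - 2)*(a + 1)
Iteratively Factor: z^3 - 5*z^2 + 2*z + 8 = (z - 4)*(z^2 - z - 2) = (z - 4)*(z + 1)*(z - 2)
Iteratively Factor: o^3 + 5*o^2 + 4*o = (o + 1)*(o^2 + 4*o) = o*(o + 1)*(o + 4)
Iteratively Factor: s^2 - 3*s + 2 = (s - 1)*(s - 2)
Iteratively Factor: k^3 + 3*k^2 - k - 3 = (k + 1)*(k^2 + 2*k - 3) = (k - 1)*(k + 1)*(k + 3)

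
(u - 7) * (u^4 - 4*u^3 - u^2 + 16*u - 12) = u^5 - 11*u^4 + 27*u^3 + 23*u^2 - 124*u + 84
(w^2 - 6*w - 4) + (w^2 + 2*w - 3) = 2*w^2 - 4*w - 7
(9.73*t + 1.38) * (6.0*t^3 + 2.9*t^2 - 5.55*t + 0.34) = 58.38*t^4 + 36.497*t^3 - 49.9995*t^2 - 4.3508*t + 0.4692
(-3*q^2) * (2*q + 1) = -6*q^3 - 3*q^2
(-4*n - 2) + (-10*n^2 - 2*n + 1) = -10*n^2 - 6*n - 1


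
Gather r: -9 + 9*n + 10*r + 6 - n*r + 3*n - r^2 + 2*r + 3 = 12*n - r^2 + r*(12 - n)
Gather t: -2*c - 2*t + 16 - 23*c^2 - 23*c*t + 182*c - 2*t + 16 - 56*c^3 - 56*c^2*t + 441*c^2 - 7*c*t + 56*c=-56*c^3 + 418*c^2 + 236*c + t*(-56*c^2 - 30*c - 4) + 32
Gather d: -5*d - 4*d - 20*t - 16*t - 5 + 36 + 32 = -9*d - 36*t + 63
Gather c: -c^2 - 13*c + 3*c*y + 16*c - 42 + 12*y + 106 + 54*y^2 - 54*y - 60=-c^2 + c*(3*y + 3) + 54*y^2 - 42*y + 4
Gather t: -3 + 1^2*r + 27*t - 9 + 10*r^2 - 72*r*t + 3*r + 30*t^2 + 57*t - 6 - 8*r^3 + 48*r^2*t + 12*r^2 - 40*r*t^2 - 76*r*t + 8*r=-8*r^3 + 22*r^2 + 12*r + t^2*(30 - 40*r) + t*(48*r^2 - 148*r + 84) - 18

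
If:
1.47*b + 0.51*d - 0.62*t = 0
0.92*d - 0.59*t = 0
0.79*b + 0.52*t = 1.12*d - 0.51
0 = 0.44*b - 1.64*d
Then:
No Solution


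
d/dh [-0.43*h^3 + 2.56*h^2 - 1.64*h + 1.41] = -1.29*h^2 + 5.12*h - 1.64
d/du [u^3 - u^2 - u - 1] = 3*u^2 - 2*u - 1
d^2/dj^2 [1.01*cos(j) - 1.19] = -1.01*cos(j)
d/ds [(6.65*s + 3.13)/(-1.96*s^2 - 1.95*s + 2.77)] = (13.034*s^2 + 12.2696*s + 24.524)/(3.8416*s^4 + 7.644*s^3 - 7.0559*s^2 - 10.803*s + 7.6729)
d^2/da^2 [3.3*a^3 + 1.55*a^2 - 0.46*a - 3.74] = 19.8*a + 3.1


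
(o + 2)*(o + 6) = o^2 + 8*o + 12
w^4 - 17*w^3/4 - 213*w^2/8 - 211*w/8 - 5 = (w - 8)*(w + 1/4)*(w + 1)*(w + 5/2)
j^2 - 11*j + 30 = (j - 6)*(j - 5)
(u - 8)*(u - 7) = u^2 - 15*u + 56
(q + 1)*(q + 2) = q^2 + 3*q + 2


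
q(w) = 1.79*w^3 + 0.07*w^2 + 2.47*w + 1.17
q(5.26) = 276.60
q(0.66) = 3.35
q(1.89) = 18.17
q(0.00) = 1.17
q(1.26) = 7.97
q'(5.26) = 151.78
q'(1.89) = 21.92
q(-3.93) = -116.11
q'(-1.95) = 22.62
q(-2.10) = -20.29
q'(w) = 5.37*w^2 + 0.14*w + 2.47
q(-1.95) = -16.65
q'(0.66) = 4.90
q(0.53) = 2.77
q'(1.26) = 11.17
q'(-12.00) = 774.07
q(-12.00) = -3111.51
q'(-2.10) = 25.86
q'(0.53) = 4.05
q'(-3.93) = 84.86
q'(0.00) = 2.47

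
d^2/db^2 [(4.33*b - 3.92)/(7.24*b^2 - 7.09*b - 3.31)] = ((118.161 - 188.0952*b)*(-7.24*b^2 + 7.09*b + 3.31) - (4.33*b - 3.92)*(14.48*b - 7.09)*(28.96*b - 14.18))/(-7.24*b^2 + 7.09*b + 3.31)^3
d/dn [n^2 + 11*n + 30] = 2*n + 11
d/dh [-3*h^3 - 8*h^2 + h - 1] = -9*h^2 - 16*h + 1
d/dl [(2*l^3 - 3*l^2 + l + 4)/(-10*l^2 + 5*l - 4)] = (-20*l^4 + 20*l^3 - 29*l^2 + 104*l - 24)/(100*l^4 - 100*l^3 + 105*l^2 - 40*l + 16)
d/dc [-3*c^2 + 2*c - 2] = 2 - 6*c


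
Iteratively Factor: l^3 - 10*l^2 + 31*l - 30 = (l - 2)*(l^2 - 8*l + 15) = (l - 5)*(l - 2)*(l - 3)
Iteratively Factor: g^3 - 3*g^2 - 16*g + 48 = (g - 3)*(g^2 - 16) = (g - 4)*(g - 3)*(g + 4)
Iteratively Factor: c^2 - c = (c - 1)*(c)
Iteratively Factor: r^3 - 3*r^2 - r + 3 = (r - 1)*(r^2 - 2*r - 3) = (r - 3)*(r - 1)*(r + 1)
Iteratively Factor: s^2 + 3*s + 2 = (s + 1)*(s + 2)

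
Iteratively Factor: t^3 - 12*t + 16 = (t - 2)*(t^2 + 2*t - 8) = (t - 2)*(t + 4)*(t - 2)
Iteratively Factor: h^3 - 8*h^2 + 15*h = (h - 5)*(h^2 - 3*h) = h*(h - 5)*(h - 3)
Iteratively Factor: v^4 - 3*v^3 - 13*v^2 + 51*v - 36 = (v - 3)*(v^3 - 13*v + 12) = (v - 3)*(v + 4)*(v^2 - 4*v + 3) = (v - 3)*(v - 1)*(v + 4)*(v - 3)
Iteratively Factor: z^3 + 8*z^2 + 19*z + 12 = (z + 3)*(z^2 + 5*z + 4) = (z + 3)*(z + 4)*(z + 1)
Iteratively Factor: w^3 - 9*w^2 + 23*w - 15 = (w - 5)*(w^2 - 4*w + 3) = (w - 5)*(w - 1)*(w - 3)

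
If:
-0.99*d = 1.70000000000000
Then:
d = -1.72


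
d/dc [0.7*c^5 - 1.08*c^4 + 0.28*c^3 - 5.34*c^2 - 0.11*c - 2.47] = 3.5*c^4 - 4.32*c^3 + 0.84*c^2 - 10.68*c - 0.11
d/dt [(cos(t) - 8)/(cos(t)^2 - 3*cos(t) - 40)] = sin(t)/(cos(t) + 5)^2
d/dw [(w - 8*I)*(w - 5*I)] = 2*w - 13*I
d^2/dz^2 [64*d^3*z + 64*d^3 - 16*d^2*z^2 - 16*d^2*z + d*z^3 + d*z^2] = 2*d*(-16*d + 3*z + 1)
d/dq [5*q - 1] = 5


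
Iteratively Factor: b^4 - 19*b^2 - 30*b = (b - 5)*(b^3 + 5*b^2 + 6*b) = (b - 5)*(b + 2)*(b^2 + 3*b) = (b - 5)*(b + 2)*(b + 3)*(b)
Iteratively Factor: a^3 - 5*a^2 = (a)*(a^2 - 5*a) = a*(a - 5)*(a)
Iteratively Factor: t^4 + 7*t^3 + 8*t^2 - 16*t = (t - 1)*(t^3 + 8*t^2 + 16*t) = (t - 1)*(t + 4)*(t^2 + 4*t) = (t - 1)*(t + 4)^2*(t)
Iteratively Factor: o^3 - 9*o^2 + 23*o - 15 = (o - 5)*(o^2 - 4*o + 3) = (o - 5)*(o - 1)*(o - 3)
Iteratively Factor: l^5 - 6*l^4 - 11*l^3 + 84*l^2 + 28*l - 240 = (l - 4)*(l^4 - 2*l^3 - 19*l^2 + 8*l + 60) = (l - 4)*(l - 2)*(l^3 - 19*l - 30) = (l - 4)*(l - 2)*(l + 2)*(l^2 - 2*l - 15) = (l - 4)*(l - 2)*(l + 2)*(l + 3)*(l - 5)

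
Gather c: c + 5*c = 6*c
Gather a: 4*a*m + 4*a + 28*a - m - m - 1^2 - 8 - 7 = a*(4*m + 32) - 2*m - 16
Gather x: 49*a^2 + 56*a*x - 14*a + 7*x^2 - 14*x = 49*a^2 - 14*a + 7*x^2 + x*(56*a - 14)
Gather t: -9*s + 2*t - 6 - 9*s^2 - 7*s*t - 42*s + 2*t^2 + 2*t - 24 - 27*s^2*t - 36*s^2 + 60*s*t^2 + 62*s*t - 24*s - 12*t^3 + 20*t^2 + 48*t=-45*s^2 - 75*s - 12*t^3 + t^2*(60*s + 22) + t*(-27*s^2 + 55*s + 52) - 30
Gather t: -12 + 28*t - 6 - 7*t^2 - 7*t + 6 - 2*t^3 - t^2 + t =-2*t^3 - 8*t^2 + 22*t - 12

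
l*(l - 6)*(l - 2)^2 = l^4 - 10*l^3 + 28*l^2 - 24*l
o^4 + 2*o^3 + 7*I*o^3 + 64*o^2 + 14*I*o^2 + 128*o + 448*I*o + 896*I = (o + 2)*(o - 8*I)*(o + 7*I)*(o + 8*I)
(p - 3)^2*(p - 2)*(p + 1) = p^4 - 7*p^3 + 13*p^2 + 3*p - 18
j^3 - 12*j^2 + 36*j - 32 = (j - 8)*(j - 2)^2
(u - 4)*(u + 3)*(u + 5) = u^3 + 4*u^2 - 17*u - 60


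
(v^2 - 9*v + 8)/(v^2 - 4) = (v^2 - 9*v + 8)/(v^2 - 4)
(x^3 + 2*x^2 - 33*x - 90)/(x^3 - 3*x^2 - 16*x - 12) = (x^2 + 8*x + 15)/(x^2 + 3*x + 2)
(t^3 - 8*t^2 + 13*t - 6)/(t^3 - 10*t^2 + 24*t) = (t^2 - 2*t + 1)/(t*(t - 4))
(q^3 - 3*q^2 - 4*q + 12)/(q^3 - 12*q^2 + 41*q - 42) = (q + 2)/(q - 7)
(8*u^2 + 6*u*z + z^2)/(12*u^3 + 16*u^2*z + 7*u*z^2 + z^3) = (4*u + z)/(6*u^2 + 5*u*z + z^2)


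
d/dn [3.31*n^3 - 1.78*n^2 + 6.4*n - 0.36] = 9.93*n^2 - 3.56*n + 6.4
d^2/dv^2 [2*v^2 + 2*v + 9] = 4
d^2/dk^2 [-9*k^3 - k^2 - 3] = -54*k - 2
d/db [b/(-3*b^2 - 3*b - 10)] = (3*b^2 - 10)/(9*b^4 + 18*b^3 + 69*b^2 + 60*b + 100)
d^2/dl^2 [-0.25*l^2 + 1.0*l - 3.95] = -0.500000000000000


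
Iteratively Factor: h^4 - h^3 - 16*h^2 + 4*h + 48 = (h + 3)*(h^3 - 4*h^2 - 4*h + 16) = (h - 2)*(h + 3)*(h^2 - 2*h - 8) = (h - 2)*(h + 2)*(h + 3)*(h - 4)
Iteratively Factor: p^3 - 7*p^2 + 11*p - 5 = (p - 5)*(p^2 - 2*p + 1) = (p - 5)*(p - 1)*(p - 1)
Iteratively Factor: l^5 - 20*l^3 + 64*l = (l - 2)*(l^4 + 2*l^3 - 16*l^2 - 32*l) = l*(l - 2)*(l^3 + 2*l^2 - 16*l - 32) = l*(l - 4)*(l - 2)*(l^2 + 6*l + 8) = l*(l - 4)*(l - 2)*(l + 2)*(l + 4)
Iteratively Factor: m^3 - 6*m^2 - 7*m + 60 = (m - 5)*(m^2 - m - 12) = (m - 5)*(m - 4)*(m + 3)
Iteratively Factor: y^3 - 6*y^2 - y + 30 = (y - 5)*(y^2 - y - 6) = (y - 5)*(y + 2)*(y - 3)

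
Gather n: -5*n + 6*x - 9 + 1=-5*n + 6*x - 8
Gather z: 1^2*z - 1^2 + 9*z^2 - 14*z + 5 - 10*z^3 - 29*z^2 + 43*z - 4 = -10*z^3 - 20*z^2 + 30*z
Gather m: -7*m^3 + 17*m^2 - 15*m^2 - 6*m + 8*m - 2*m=-7*m^3 + 2*m^2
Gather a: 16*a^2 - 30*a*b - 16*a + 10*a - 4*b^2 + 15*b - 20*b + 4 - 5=16*a^2 + a*(-30*b - 6) - 4*b^2 - 5*b - 1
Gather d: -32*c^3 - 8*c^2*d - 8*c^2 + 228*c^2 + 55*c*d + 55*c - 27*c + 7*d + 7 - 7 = -32*c^3 + 220*c^2 + 28*c + d*(-8*c^2 + 55*c + 7)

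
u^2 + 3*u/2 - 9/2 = (u - 3/2)*(u + 3)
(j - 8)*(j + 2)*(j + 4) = j^3 - 2*j^2 - 40*j - 64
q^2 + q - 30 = (q - 5)*(q + 6)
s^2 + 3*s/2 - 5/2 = (s - 1)*(s + 5/2)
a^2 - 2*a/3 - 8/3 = (a - 2)*(a + 4/3)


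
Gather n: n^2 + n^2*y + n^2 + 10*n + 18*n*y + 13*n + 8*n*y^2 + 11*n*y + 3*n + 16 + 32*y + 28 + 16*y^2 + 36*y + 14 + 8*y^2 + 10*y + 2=n^2*(y + 2) + n*(8*y^2 + 29*y + 26) + 24*y^2 + 78*y + 60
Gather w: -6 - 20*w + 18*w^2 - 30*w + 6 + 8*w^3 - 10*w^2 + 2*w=8*w^3 + 8*w^2 - 48*w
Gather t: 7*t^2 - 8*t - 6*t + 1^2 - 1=7*t^2 - 14*t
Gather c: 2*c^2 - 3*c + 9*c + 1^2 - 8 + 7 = 2*c^2 + 6*c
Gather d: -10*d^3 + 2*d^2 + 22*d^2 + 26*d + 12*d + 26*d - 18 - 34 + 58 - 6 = -10*d^3 + 24*d^2 + 64*d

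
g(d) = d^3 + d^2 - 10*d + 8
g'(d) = 3*d^2 + 2*d - 10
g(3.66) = 33.82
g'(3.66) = 37.51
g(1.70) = -1.20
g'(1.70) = 2.07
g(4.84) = 96.41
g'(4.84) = 69.96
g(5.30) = 131.97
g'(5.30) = 84.87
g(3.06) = 15.42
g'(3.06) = 24.21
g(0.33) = 4.84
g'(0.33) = -9.01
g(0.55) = 2.97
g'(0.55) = -7.99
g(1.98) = -0.12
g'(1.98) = 5.72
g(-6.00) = -112.00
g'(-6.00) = 86.00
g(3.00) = 14.00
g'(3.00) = 23.00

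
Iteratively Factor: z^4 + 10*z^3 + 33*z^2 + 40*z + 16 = (z + 1)*(z^3 + 9*z^2 + 24*z + 16) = (z + 1)^2*(z^2 + 8*z + 16) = (z + 1)^2*(z + 4)*(z + 4)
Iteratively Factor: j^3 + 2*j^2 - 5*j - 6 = (j - 2)*(j^2 + 4*j + 3) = (j - 2)*(j + 1)*(j + 3)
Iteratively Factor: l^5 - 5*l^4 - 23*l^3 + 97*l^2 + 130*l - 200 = (l + 2)*(l^4 - 7*l^3 - 9*l^2 + 115*l - 100) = (l - 5)*(l + 2)*(l^3 - 2*l^2 - 19*l + 20) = (l - 5)^2*(l + 2)*(l^2 + 3*l - 4) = (l - 5)^2*(l + 2)*(l + 4)*(l - 1)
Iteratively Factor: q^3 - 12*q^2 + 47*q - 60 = (q - 3)*(q^2 - 9*q + 20) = (q - 5)*(q - 3)*(q - 4)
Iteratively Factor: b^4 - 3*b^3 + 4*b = (b - 2)*(b^3 - b^2 - 2*b) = (b - 2)^2*(b^2 + b) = b*(b - 2)^2*(b + 1)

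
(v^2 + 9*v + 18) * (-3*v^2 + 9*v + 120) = -3*v^4 - 18*v^3 + 147*v^2 + 1242*v + 2160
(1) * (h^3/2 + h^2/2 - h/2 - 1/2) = h^3/2 + h^2/2 - h/2 - 1/2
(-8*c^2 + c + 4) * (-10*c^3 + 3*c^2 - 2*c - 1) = 80*c^5 - 34*c^4 - 21*c^3 + 18*c^2 - 9*c - 4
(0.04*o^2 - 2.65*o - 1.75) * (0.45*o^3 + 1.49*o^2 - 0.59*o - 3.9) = 0.018*o^5 - 1.1329*o^4 - 4.7596*o^3 - 1.2*o^2 + 11.3675*o + 6.825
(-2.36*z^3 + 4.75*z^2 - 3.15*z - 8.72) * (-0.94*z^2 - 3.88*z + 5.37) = 2.2184*z^5 + 4.6918*z^4 - 28.1422*z^3 + 45.9263*z^2 + 16.9181*z - 46.8264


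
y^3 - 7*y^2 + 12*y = y*(y - 4)*(y - 3)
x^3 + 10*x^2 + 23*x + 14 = (x + 1)*(x + 2)*(x + 7)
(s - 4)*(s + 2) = s^2 - 2*s - 8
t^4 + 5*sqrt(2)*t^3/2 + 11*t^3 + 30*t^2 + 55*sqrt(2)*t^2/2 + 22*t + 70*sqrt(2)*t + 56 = (t + 4)*(t + 7)*(t + sqrt(2)/2)*(t + 2*sqrt(2))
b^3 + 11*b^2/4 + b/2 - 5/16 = (b - 1/4)*(b + 1/2)*(b + 5/2)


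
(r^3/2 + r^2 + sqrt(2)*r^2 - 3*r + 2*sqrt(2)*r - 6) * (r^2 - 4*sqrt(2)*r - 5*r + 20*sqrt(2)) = r^5/2 - 3*r^4/2 - sqrt(2)*r^4 - 16*r^3 + 3*sqrt(2)*r^3 + 22*sqrt(2)*r^2 + 33*r^2 - 36*sqrt(2)*r + 110*r - 120*sqrt(2)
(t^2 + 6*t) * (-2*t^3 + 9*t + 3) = -2*t^5 - 12*t^4 + 9*t^3 + 57*t^2 + 18*t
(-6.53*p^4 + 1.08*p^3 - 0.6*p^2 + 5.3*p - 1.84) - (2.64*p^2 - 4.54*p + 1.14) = -6.53*p^4 + 1.08*p^3 - 3.24*p^2 + 9.84*p - 2.98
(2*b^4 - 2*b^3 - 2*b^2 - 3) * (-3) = -6*b^4 + 6*b^3 + 6*b^2 + 9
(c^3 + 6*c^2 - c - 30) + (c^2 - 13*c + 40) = c^3 + 7*c^2 - 14*c + 10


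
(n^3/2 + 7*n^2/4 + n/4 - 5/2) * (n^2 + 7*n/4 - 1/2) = n^5/2 + 21*n^4/8 + 49*n^3/16 - 47*n^2/16 - 9*n/2 + 5/4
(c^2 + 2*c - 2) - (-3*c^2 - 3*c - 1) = 4*c^2 + 5*c - 1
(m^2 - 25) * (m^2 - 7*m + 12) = m^4 - 7*m^3 - 13*m^2 + 175*m - 300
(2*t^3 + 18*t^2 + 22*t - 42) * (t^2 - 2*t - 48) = 2*t^5 + 14*t^4 - 110*t^3 - 950*t^2 - 972*t + 2016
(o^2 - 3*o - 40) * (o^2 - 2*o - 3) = o^4 - 5*o^3 - 37*o^2 + 89*o + 120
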